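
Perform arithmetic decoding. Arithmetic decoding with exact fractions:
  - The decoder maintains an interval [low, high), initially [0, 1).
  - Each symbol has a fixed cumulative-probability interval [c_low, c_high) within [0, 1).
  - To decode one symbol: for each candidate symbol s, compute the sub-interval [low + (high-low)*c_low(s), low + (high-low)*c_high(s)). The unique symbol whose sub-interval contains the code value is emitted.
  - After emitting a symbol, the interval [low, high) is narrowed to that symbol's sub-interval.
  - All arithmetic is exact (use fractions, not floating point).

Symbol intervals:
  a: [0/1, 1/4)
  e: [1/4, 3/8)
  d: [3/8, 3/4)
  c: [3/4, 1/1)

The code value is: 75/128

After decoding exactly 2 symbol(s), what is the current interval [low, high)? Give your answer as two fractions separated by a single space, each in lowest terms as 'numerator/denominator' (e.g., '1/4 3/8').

Answer: 33/64 21/32

Derivation:
Step 1: interval [0/1, 1/1), width = 1/1 - 0/1 = 1/1
  'a': [0/1 + 1/1*0/1, 0/1 + 1/1*1/4) = [0/1, 1/4)
  'e': [0/1 + 1/1*1/4, 0/1 + 1/1*3/8) = [1/4, 3/8)
  'd': [0/1 + 1/1*3/8, 0/1 + 1/1*3/4) = [3/8, 3/4) <- contains code 75/128
  'c': [0/1 + 1/1*3/4, 0/1 + 1/1*1/1) = [3/4, 1/1)
  emit 'd', narrow to [3/8, 3/4)
Step 2: interval [3/8, 3/4), width = 3/4 - 3/8 = 3/8
  'a': [3/8 + 3/8*0/1, 3/8 + 3/8*1/4) = [3/8, 15/32)
  'e': [3/8 + 3/8*1/4, 3/8 + 3/8*3/8) = [15/32, 33/64)
  'd': [3/8 + 3/8*3/8, 3/8 + 3/8*3/4) = [33/64, 21/32) <- contains code 75/128
  'c': [3/8 + 3/8*3/4, 3/8 + 3/8*1/1) = [21/32, 3/4)
  emit 'd', narrow to [33/64, 21/32)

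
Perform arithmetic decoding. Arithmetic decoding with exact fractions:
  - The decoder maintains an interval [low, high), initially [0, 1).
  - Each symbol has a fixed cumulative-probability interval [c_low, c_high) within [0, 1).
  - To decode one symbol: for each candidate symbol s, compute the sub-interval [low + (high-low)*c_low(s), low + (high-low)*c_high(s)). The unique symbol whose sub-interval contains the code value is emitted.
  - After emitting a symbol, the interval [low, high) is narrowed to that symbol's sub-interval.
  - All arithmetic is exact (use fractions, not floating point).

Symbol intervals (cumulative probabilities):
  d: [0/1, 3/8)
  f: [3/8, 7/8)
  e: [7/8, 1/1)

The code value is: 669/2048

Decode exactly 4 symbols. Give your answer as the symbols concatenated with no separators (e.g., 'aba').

Answer: dfee

Derivation:
Step 1: interval [0/1, 1/1), width = 1/1 - 0/1 = 1/1
  'd': [0/1 + 1/1*0/1, 0/1 + 1/1*3/8) = [0/1, 3/8) <- contains code 669/2048
  'f': [0/1 + 1/1*3/8, 0/1 + 1/1*7/8) = [3/8, 7/8)
  'e': [0/1 + 1/1*7/8, 0/1 + 1/1*1/1) = [7/8, 1/1)
  emit 'd', narrow to [0/1, 3/8)
Step 2: interval [0/1, 3/8), width = 3/8 - 0/1 = 3/8
  'd': [0/1 + 3/8*0/1, 0/1 + 3/8*3/8) = [0/1, 9/64)
  'f': [0/1 + 3/8*3/8, 0/1 + 3/8*7/8) = [9/64, 21/64) <- contains code 669/2048
  'e': [0/1 + 3/8*7/8, 0/1 + 3/8*1/1) = [21/64, 3/8)
  emit 'f', narrow to [9/64, 21/64)
Step 3: interval [9/64, 21/64), width = 21/64 - 9/64 = 3/16
  'd': [9/64 + 3/16*0/1, 9/64 + 3/16*3/8) = [9/64, 27/128)
  'f': [9/64 + 3/16*3/8, 9/64 + 3/16*7/8) = [27/128, 39/128)
  'e': [9/64 + 3/16*7/8, 9/64 + 3/16*1/1) = [39/128, 21/64) <- contains code 669/2048
  emit 'e', narrow to [39/128, 21/64)
Step 4: interval [39/128, 21/64), width = 21/64 - 39/128 = 3/128
  'd': [39/128 + 3/128*0/1, 39/128 + 3/128*3/8) = [39/128, 321/1024)
  'f': [39/128 + 3/128*3/8, 39/128 + 3/128*7/8) = [321/1024, 333/1024)
  'e': [39/128 + 3/128*7/8, 39/128 + 3/128*1/1) = [333/1024, 21/64) <- contains code 669/2048
  emit 'e', narrow to [333/1024, 21/64)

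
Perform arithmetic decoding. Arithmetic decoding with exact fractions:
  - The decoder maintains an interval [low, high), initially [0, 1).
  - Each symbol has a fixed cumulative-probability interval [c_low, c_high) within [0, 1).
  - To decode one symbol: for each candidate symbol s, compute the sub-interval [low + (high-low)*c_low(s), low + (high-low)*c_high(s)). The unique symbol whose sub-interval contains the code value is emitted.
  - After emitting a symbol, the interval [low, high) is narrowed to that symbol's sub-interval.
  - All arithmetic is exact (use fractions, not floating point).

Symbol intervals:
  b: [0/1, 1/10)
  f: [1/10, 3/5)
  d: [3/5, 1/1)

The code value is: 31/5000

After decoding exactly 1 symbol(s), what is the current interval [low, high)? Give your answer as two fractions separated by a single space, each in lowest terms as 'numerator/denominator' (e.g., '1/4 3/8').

Step 1: interval [0/1, 1/1), width = 1/1 - 0/1 = 1/1
  'b': [0/1 + 1/1*0/1, 0/1 + 1/1*1/10) = [0/1, 1/10) <- contains code 31/5000
  'f': [0/1 + 1/1*1/10, 0/1 + 1/1*3/5) = [1/10, 3/5)
  'd': [0/1 + 1/1*3/5, 0/1 + 1/1*1/1) = [3/5, 1/1)
  emit 'b', narrow to [0/1, 1/10)

Answer: 0/1 1/10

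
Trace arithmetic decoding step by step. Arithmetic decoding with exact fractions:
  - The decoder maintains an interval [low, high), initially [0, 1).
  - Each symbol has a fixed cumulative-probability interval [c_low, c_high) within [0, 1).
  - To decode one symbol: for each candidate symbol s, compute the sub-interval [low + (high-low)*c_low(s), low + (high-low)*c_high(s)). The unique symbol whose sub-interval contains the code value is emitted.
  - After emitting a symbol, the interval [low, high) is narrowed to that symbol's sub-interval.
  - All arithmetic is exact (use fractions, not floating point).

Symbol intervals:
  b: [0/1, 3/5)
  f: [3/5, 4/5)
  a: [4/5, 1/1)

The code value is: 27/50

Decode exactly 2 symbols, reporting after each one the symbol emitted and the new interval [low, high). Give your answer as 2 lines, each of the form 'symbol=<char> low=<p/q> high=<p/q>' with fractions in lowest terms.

Answer: symbol=b low=0/1 high=3/5
symbol=a low=12/25 high=3/5

Derivation:
Step 1: interval [0/1, 1/1), width = 1/1 - 0/1 = 1/1
  'b': [0/1 + 1/1*0/1, 0/1 + 1/1*3/5) = [0/1, 3/5) <- contains code 27/50
  'f': [0/1 + 1/1*3/5, 0/1 + 1/1*4/5) = [3/5, 4/5)
  'a': [0/1 + 1/1*4/5, 0/1 + 1/1*1/1) = [4/5, 1/1)
  emit 'b', narrow to [0/1, 3/5)
Step 2: interval [0/1, 3/5), width = 3/5 - 0/1 = 3/5
  'b': [0/1 + 3/5*0/1, 0/1 + 3/5*3/5) = [0/1, 9/25)
  'f': [0/1 + 3/5*3/5, 0/1 + 3/5*4/5) = [9/25, 12/25)
  'a': [0/1 + 3/5*4/5, 0/1 + 3/5*1/1) = [12/25, 3/5) <- contains code 27/50
  emit 'a', narrow to [12/25, 3/5)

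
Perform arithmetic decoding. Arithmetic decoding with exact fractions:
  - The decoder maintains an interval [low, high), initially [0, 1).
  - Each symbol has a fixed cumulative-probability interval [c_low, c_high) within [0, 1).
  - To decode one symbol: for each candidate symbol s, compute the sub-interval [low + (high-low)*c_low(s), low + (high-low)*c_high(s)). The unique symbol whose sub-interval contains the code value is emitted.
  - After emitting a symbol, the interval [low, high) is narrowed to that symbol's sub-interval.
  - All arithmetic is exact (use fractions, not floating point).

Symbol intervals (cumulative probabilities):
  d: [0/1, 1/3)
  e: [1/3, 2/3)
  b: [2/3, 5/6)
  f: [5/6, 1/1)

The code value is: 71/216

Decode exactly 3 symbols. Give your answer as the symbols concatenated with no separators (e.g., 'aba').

Step 1: interval [0/1, 1/1), width = 1/1 - 0/1 = 1/1
  'd': [0/1 + 1/1*0/1, 0/1 + 1/1*1/3) = [0/1, 1/3) <- contains code 71/216
  'e': [0/1 + 1/1*1/3, 0/1 + 1/1*2/3) = [1/3, 2/3)
  'b': [0/1 + 1/1*2/3, 0/1 + 1/1*5/6) = [2/3, 5/6)
  'f': [0/1 + 1/1*5/6, 0/1 + 1/1*1/1) = [5/6, 1/1)
  emit 'd', narrow to [0/1, 1/3)
Step 2: interval [0/1, 1/3), width = 1/3 - 0/1 = 1/3
  'd': [0/1 + 1/3*0/1, 0/1 + 1/3*1/3) = [0/1, 1/9)
  'e': [0/1 + 1/3*1/3, 0/1 + 1/3*2/3) = [1/9, 2/9)
  'b': [0/1 + 1/3*2/3, 0/1 + 1/3*5/6) = [2/9, 5/18)
  'f': [0/1 + 1/3*5/6, 0/1 + 1/3*1/1) = [5/18, 1/3) <- contains code 71/216
  emit 'f', narrow to [5/18, 1/3)
Step 3: interval [5/18, 1/3), width = 1/3 - 5/18 = 1/18
  'd': [5/18 + 1/18*0/1, 5/18 + 1/18*1/3) = [5/18, 8/27)
  'e': [5/18 + 1/18*1/3, 5/18 + 1/18*2/3) = [8/27, 17/54)
  'b': [5/18 + 1/18*2/3, 5/18 + 1/18*5/6) = [17/54, 35/108)
  'f': [5/18 + 1/18*5/6, 5/18 + 1/18*1/1) = [35/108, 1/3) <- contains code 71/216
  emit 'f', narrow to [35/108, 1/3)

Answer: dff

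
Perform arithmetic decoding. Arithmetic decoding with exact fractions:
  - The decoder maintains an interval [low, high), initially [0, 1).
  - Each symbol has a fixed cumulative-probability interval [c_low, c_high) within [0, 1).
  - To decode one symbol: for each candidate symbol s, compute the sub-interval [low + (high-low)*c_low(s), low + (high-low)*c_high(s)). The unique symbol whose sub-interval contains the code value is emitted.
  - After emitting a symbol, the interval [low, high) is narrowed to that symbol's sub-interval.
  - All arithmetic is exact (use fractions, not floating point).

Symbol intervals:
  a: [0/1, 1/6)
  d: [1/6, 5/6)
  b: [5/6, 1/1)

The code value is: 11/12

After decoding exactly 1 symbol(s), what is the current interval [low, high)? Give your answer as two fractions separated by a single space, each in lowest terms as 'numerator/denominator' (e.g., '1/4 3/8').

Step 1: interval [0/1, 1/1), width = 1/1 - 0/1 = 1/1
  'a': [0/1 + 1/1*0/1, 0/1 + 1/1*1/6) = [0/1, 1/6)
  'd': [0/1 + 1/1*1/6, 0/1 + 1/1*5/6) = [1/6, 5/6)
  'b': [0/1 + 1/1*5/6, 0/1 + 1/1*1/1) = [5/6, 1/1) <- contains code 11/12
  emit 'b', narrow to [5/6, 1/1)

Answer: 5/6 1/1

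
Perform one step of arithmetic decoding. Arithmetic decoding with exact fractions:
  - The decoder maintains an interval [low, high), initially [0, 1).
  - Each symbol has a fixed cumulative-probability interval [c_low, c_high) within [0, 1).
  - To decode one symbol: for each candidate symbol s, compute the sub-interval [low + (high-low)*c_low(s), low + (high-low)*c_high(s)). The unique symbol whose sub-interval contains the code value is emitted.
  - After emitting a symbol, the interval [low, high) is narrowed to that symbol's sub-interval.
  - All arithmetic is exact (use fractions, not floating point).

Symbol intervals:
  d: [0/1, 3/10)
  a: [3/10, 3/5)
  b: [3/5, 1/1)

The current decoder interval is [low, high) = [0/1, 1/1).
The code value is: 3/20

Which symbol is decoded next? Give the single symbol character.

Interval width = high − low = 1/1 − 0/1 = 1/1
Scaled code = (code − low) / width = (3/20 − 0/1) / 1/1 = 3/20
  d: [0/1, 3/10) ← scaled code falls here ✓
  a: [3/10, 3/5) 
  b: [3/5, 1/1) 

Answer: d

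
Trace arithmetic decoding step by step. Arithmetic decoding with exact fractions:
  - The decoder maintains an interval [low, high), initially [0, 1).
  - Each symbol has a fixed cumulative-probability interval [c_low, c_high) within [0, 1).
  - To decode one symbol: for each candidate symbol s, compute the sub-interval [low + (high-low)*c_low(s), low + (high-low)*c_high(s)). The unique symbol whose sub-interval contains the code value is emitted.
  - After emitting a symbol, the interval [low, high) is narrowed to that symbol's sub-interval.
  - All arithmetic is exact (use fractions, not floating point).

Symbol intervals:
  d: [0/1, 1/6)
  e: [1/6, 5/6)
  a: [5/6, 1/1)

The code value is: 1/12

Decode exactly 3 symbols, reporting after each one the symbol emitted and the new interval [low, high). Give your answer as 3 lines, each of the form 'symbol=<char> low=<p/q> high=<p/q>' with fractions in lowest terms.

Answer: symbol=d low=0/1 high=1/6
symbol=e low=1/36 high=5/36
symbol=e low=5/108 high=13/108

Derivation:
Step 1: interval [0/1, 1/1), width = 1/1 - 0/1 = 1/1
  'd': [0/1 + 1/1*0/1, 0/1 + 1/1*1/6) = [0/1, 1/6) <- contains code 1/12
  'e': [0/1 + 1/1*1/6, 0/1 + 1/1*5/6) = [1/6, 5/6)
  'a': [0/1 + 1/1*5/6, 0/1 + 1/1*1/1) = [5/6, 1/1)
  emit 'd', narrow to [0/1, 1/6)
Step 2: interval [0/1, 1/6), width = 1/6 - 0/1 = 1/6
  'd': [0/1 + 1/6*0/1, 0/1 + 1/6*1/6) = [0/1, 1/36)
  'e': [0/1 + 1/6*1/6, 0/1 + 1/6*5/6) = [1/36, 5/36) <- contains code 1/12
  'a': [0/1 + 1/6*5/6, 0/1 + 1/6*1/1) = [5/36, 1/6)
  emit 'e', narrow to [1/36, 5/36)
Step 3: interval [1/36, 5/36), width = 5/36 - 1/36 = 1/9
  'd': [1/36 + 1/9*0/1, 1/36 + 1/9*1/6) = [1/36, 5/108)
  'e': [1/36 + 1/9*1/6, 1/36 + 1/9*5/6) = [5/108, 13/108) <- contains code 1/12
  'a': [1/36 + 1/9*5/6, 1/36 + 1/9*1/1) = [13/108, 5/36)
  emit 'e', narrow to [5/108, 13/108)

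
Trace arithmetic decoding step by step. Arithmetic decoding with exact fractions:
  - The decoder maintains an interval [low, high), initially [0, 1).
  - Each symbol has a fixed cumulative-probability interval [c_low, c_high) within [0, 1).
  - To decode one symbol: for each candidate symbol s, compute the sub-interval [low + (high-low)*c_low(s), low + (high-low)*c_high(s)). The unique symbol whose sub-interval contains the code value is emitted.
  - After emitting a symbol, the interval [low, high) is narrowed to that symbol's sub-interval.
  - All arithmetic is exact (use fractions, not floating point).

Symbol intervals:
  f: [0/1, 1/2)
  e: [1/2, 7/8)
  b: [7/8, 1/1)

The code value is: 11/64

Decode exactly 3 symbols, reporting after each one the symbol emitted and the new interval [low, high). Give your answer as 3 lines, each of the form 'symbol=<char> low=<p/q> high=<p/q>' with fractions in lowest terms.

Step 1: interval [0/1, 1/1), width = 1/1 - 0/1 = 1/1
  'f': [0/1 + 1/1*0/1, 0/1 + 1/1*1/2) = [0/1, 1/2) <- contains code 11/64
  'e': [0/1 + 1/1*1/2, 0/1 + 1/1*7/8) = [1/2, 7/8)
  'b': [0/1 + 1/1*7/8, 0/1 + 1/1*1/1) = [7/8, 1/1)
  emit 'f', narrow to [0/1, 1/2)
Step 2: interval [0/1, 1/2), width = 1/2 - 0/1 = 1/2
  'f': [0/1 + 1/2*0/1, 0/1 + 1/2*1/2) = [0/1, 1/4) <- contains code 11/64
  'e': [0/1 + 1/2*1/2, 0/1 + 1/2*7/8) = [1/4, 7/16)
  'b': [0/1 + 1/2*7/8, 0/1 + 1/2*1/1) = [7/16, 1/2)
  emit 'f', narrow to [0/1, 1/4)
Step 3: interval [0/1, 1/4), width = 1/4 - 0/1 = 1/4
  'f': [0/1 + 1/4*0/1, 0/1 + 1/4*1/2) = [0/1, 1/8)
  'e': [0/1 + 1/4*1/2, 0/1 + 1/4*7/8) = [1/8, 7/32) <- contains code 11/64
  'b': [0/1 + 1/4*7/8, 0/1 + 1/4*1/1) = [7/32, 1/4)
  emit 'e', narrow to [1/8, 7/32)

Answer: symbol=f low=0/1 high=1/2
symbol=f low=0/1 high=1/4
symbol=e low=1/8 high=7/32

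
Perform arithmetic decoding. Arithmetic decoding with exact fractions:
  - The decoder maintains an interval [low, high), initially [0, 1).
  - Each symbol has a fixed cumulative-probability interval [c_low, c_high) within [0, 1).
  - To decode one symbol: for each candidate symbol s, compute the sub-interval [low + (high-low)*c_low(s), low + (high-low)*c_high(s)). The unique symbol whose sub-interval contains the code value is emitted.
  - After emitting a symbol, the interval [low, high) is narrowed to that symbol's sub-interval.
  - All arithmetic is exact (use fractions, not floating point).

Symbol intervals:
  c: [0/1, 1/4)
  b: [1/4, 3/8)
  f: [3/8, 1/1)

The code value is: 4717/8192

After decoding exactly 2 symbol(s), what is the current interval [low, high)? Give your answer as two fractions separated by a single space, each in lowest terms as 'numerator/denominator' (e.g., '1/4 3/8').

Step 1: interval [0/1, 1/1), width = 1/1 - 0/1 = 1/1
  'c': [0/1 + 1/1*0/1, 0/1 + 1/1*1/4) = [0/1, 1/4)
  'b': [0/1 + 1/1*1/4, 0/1 + 1/1*3/8) = [1/4, 3/8)
  'f': [0/1 + 1/1*3/8, 0/1 + 1/1*1/1) = [3/8, 1/1) <- contains code 4717/8192
  emit 'f', narrow to [3/8, 1/1)
Step 2: interval [3/8, 1/1), width = 1/1 - 3/8 = 5/8
  'c': [3/8 + 5/8*0/1, 3/8 + 5/8*1/4) = [3/8, 17/32)
  'b': [3/8 + 5/8*1/4, 3/8 + 5/8*3/8) = [17/32, 39/64) <- contains code 4717/8192
  'f': [3/8 + 5/8*3/8, 3/8 + 5/8*1/1) = [39/64, 1/1)
  emit 'b', narrow to [17/32, 39/64)

Answer: 17/32 39/64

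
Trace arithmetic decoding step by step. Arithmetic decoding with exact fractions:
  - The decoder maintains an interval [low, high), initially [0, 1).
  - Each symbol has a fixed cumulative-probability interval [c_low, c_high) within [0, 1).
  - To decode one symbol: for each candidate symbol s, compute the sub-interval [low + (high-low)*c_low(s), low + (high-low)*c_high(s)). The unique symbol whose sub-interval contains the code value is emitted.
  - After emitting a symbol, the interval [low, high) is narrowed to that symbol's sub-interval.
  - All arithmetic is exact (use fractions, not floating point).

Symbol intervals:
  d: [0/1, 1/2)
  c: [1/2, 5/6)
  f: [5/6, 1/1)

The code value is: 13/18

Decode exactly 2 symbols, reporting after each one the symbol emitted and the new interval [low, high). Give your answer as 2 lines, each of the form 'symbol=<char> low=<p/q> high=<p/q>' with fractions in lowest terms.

Step 1: interval [0/1, 1/1), width = 1/1 - 0/1 = 1/1
  'd': [0/1 + 1/1*0/1, 0/1 + 1/1*1/2) = [0/1, 1/2)
  'c': [0/1 + 1/1*1/2, 0/1 + 1/1*5/6) = [1/2, 5/6) <- contains code 13/18
  'f': [0/1 + 1/1*5/6, 0/1 + 1/1*1/1) = [5/6, 1/1)
  emit 'c', narrow to [1/2, 5/6)
Step 2: interval [1/2, 5/6), width = 5/6 - 1/2 = 1/3
  'd': [1/2 + 1/3*0/1, 1/2 + 1/3*1/2) = [1/2, 2/3)
  'c': [1/2 + 1/3*1/2, 1/2 + 1/3*5/6) = [2/3, 7/9) <- contains code 13/18
  'f': [1/2 + 1/3*5/6, 1/2 + 1/3*1/1) = [7/9, 5/6)
  emit 'c', narrow to [2/3, 7/9)

Answer: symbol=c low=1/2 high=5/6
symbol=c low=2/3 high=7/9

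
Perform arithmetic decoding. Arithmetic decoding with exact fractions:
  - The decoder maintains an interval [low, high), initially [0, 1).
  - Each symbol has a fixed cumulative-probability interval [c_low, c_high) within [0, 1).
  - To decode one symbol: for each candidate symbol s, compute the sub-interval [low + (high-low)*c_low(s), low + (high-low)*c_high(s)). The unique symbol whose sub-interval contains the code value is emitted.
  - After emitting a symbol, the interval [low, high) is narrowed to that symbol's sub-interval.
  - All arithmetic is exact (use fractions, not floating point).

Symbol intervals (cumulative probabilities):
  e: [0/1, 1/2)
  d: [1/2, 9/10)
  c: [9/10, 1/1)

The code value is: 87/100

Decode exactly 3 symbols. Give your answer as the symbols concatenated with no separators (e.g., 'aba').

Answer: dce

Derivation:
Step 1: interval [0/1, 1/1), width = 1/1 - 0/1 = 1/1
  'e': [0/1 + 1/1*0/1, 0/1 + 1/1*1/2) = [0/1, 1/2)
  'd': [0/1 + 1/1*1/2, 0/1 + 1/1*9/10) = [1/2, 9/10) <- contains code 87/100
  'c': [0/1 + 1/1*9/10, 0/1 + 1/1*1/1) = [9/10, 1/1)
  emit 'd', narrow to [1/2, 9/10)
Step 2: interval [1/2, 9/10), width = 9/10 - 1/2 = 2/5
  'e': [1/2 + 2/5*0/1, 1/2 + 2/5*1/2) = [1/2, 7/10)
  'd': [1/2 + 2/5*1/2, 1/2 + 2/5*9/10) = [7/10, 43/50)
  'c': [1/2 + 2/5*9/10, 1/2 + 2/5*1/1) = [43/50, 9/10) <- contains code 87/100
  emit 'c', narrow to [43/50, 9/10)
Step 3: interval [43/50, 9/10), width = 9/10 - 43/50 = 1/25
  'e': [43/50 + 1/25*0/1, 43/50 + 1/25*1/2) = [43/50, 22/25) <- contains code 87/100
  'd': [43/50 + 1/25*1/2, 43/50 + 1/25*9/10) = [22/25, 112/125)
  'c': [43/50 + 1/25*9/10, 43/50 + 1/25*1/1) = [112/125, 9/10)
  emit 'e', narrow to [43/50, 22/25)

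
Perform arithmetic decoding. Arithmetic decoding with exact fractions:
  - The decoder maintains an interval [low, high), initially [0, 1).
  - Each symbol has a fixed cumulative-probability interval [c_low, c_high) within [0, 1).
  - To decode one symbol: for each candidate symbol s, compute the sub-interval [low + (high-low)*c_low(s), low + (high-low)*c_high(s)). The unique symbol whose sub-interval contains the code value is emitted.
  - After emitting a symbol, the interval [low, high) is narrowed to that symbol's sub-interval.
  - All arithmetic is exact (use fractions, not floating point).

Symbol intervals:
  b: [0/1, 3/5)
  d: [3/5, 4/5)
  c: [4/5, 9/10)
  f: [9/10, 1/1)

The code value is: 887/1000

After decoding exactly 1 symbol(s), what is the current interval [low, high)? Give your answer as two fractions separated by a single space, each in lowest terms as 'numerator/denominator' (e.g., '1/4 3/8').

Step 1: interval [0/1, 1/1), width = 1/1 - 0/1 = 1/1
  'b': [0/1 + 1/1*0/1, 0/1 + 1/1*3/5) = [0/1, 3/5)
  'd': [0/1 + 1/1*3/5, 0/1 + 1/1*4/5) = [3/5, 4/5)
  'c': [0/1 + 1/1*4/5, 0/1 + 1/1*9/10) = [4/5, 9/10) <- contains code 887/1000
  'f': [0/1 + 1/1*9/10, 0/1 + 1/1*1/1) = [9/10, 1/1)
  emit 'c', narrow to [4/5, 9/10)

Answer: 4/5 9/10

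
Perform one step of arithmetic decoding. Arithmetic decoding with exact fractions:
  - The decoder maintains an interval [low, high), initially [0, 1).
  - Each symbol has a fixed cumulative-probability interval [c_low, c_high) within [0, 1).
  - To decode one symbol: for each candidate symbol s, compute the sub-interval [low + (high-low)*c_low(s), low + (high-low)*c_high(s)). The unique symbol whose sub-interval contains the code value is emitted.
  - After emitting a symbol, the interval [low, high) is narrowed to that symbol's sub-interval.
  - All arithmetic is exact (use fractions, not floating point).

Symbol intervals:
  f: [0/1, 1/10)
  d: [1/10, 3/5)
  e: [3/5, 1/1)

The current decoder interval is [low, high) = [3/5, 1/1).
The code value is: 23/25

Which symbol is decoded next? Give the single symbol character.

Answer: e

Derivation:
Interval width = high − low = 1/1 − 3/5 = 2/5
Scaled code = (code − low) / width = (23/25 − 3/5) / 2/5 = 4/5
  f: [0/1, 1/10) 
  d: [1/10, 3/5) 
  e: [3/5, 1/1) ← scaled code falls here ✓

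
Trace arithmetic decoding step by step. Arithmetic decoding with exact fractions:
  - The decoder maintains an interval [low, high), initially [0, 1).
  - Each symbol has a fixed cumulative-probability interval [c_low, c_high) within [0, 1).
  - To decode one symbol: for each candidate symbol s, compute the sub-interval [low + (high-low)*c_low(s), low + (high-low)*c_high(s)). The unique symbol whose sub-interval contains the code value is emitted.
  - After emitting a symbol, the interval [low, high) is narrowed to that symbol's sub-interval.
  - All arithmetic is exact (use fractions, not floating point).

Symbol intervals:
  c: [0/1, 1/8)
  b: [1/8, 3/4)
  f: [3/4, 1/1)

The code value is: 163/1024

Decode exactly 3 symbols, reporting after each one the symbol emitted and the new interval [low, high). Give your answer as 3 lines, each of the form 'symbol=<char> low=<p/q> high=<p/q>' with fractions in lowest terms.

Answer: symbol=b low=1/8 high=3/4
symbol=c low=1/8 high=13/64
symbol=b low=69/512 high=47/256

Derivation:
Step 1: interval [0/1, 1/1), width = 1/1 - 0/1 = 1/1
  'c': [0/1 + 1/1*0/1, 0/1 + 1/1*1/8) = [0/1, 1/8)
  'b': [0/1 + 1/1*1/8, 0/1 + 1/1*3/4) = [1/8, 3/4) <- contains code 163/1024
  'f': [0/1 + 1/1*3/4, 0/1 + 1/1*1/1) = [3/4, 1/1)
  emit 'b', narrow to [1/8, 3/4)
Step 2: interval [1/8, 3/4), width = 3/4 - 1/8 = 5/8
  'c': [1/8 + 5/8*0/1, 1/8 + 5/8*1/8) = [1/8, 13/64) <- contains code 163/1024
  'b': [1/8 + 5/8*1/8, 1/8 + 5/8*3/4) = [13/64, 19/32)
  'f': [1/8 + 5/8*3/4, 1/8 + 5/8*1/1) = [19/32, 3/4)
  emit 'c', narrow to [1/8, 13/64)
Step 3: interval [1/8, 13/64), width = 13/64 - 1/8 = 5/64
  'c': [1/8 + 5/64*0/1, 1/8 + 5/64*1/8) = [1/8, 69/512)
  'b': [1/8 + 5/64*1/8, 1/8 + 5/64*3/4) = [69/512, 47/256) <- contains code 163/1024
  'f': [1/8 + 5/64*3/4, 1/8 + 5/64*1/1) = [47/256, 13/64)
  emit 'b', narrow to [69/512, 47/256)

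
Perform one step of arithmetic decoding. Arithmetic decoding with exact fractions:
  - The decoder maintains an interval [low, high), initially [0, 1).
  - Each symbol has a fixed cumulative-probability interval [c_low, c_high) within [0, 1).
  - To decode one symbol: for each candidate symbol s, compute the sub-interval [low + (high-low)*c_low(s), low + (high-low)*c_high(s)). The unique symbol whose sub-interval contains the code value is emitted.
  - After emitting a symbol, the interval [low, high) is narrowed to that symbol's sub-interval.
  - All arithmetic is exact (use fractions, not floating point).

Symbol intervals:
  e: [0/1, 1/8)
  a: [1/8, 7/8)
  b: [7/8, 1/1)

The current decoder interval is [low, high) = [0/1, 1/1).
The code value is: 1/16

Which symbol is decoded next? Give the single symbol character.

Interval width = high − low = 1/1 − 0/1 = 1/1
Scaled code = (code − low) / width = (1/16 − 0/1) / 1/1 = 1/16
  e: [0/1, 1/8) ← scaled code falls here ✓
  a: [1/8, 7/8) 
  b: [7/8, 1/1) 

Answer: e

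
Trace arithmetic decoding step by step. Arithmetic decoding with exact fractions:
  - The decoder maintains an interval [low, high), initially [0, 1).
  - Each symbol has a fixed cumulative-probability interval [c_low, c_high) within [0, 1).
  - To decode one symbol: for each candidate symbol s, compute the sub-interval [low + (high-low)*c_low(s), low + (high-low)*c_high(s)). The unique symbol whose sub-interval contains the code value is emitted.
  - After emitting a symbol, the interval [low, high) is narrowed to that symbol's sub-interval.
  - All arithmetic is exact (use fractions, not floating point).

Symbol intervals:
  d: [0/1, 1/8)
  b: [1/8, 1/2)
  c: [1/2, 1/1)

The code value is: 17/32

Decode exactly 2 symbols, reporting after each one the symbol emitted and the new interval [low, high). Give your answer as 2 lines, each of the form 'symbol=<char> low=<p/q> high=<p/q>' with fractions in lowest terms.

Answer: symbol=c low=1/2 high=1/1
symbol=d low=1/2 high=9/16

Derivation:
Step 1: interval [0/1, 1/1), width = 1/1 - 0/1 = 1/1
  'd': [0/1 + 1/1*0/1, 0/1 + 1/1*1/8) = [0/1, 1/8)
  'b': [0/1 + 1/1*1/8, 0/1 + 1/1*1/2) = [1/8, 1/2)
  'c': [0/1 + 1/1*1/2, 0/1 + 1/1*1/1) = [1/2, 1/1) <- contains code 17/32
  emit 'c', narrow to [1/2, 1/1)
Step 2: interval [1/2, 1/1), width = 1/1 - 1/2 = 1/2
  'd': [1/2 + 1/2*0/1, 1/2 + 1/2*1/8) = [1/2, 9/16) <- contains code 17/32
  'b': [1/2 + 1/2*1/8, 1/2 + 1/2*1/2) = [9/16, 3/4)
  'c': [1/2 + 1/2*1/2, 1/2 + 1/2*1/1) = [3/4, 1/1)
  emit 'd', narrow to [1/2, 9/16)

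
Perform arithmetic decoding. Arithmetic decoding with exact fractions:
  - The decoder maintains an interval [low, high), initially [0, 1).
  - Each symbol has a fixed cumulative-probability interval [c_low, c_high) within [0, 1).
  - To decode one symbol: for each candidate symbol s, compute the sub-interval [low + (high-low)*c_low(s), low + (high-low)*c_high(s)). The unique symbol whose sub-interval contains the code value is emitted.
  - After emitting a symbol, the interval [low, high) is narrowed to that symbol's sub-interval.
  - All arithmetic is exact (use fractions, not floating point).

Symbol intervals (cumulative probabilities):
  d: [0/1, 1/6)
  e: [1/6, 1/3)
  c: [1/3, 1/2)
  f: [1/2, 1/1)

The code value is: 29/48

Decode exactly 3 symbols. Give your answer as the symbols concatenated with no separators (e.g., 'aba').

Step 1: interval [0/1, 1/1), width = 1/1 - 0/1 = 1/1
  'd': [0/1 + 1/1*0/1, 0/1 + 1/1*1/6) = [0/1, 1/6)
  'e': [0/1 + 1/1*1/6, 0/1 + 1/1*1/3) = [1/6, 1/3)
  'c': [0/1 + 1/1*1/3, 0/1 + 1/1*1/2) = [1/3, 1/2)
  'f': [0/1 + 1/1*1/2, 0/1 + 1/1*1/1) = [1/2, 1/1) <- contains code 29/48
  emit 'f', narrow to [1/2, 1/1)
Step 2: interval [1/2, 1/1), width = 1/1 - 1/2 = 1/2
  'd': [1/2 + 1/2*0/1, 1/2 + 1/2*1/6) = [1/2, 7/12)
  'e': [1/2 + 1/2*1/6, 1/2 + 1/2*1/3) = [7/12, 2/3) <- contains code 29/48
  'c': [1/2 + 1/2*1/3, 1/2 + 1/2*1/2) = [2/3, 3/4)
  'f': [1/2 + 1/2*1/2, 1/2 + 1/2*1/1) = [3/4, 1/1)
  emit 'e', narrow to [7/12, 2/3)
Step 3: interval [7/12, 2/3), width = 2/3 - 7/12 = 1/12
  'd': [7/12 + 1/12*0/1, 7/12 + 1/12*1/6) = [7/12, 43/72)
  'e': [7/12 + 1/12*1/6, 7/12 + 1/12*1/3) = [43/72, 11/18) <- contains code 29/48
  'c': [7/12 + 1/12*1/3, 7/12 + 1/12*1/2) = [11/18, 5/8)
  'f': [7/12 + 1/12*1/2, 7/12 + 1/12*1/1) = [5/8, 2/3)
  emit 'e', narrow to [43/72, 11/18)

Answer: fee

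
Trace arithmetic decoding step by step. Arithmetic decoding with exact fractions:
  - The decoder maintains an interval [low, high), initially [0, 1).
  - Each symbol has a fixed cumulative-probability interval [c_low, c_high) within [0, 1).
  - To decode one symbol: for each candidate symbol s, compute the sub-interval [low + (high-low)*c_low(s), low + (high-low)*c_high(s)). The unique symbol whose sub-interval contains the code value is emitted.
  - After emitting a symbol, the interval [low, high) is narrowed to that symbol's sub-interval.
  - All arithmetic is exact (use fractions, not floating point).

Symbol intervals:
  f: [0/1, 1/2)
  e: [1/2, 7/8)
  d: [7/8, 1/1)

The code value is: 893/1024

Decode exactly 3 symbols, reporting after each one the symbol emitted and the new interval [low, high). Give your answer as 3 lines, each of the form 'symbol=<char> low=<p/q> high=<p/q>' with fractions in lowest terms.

Step 1: interval [0/1, 1/1), width = 1/1 - 0/1 = 1/1
  'f': [0/1 + 1/1*0/1, 0/1 + 1/1*1/2) = [0/1, 1/2)
  'e': [0/1 + 1/1*1/2, 0/1 + 1/1*7/8) = [1/2, 7/8) <- contains code 893/1024
  'd': [0/1 + 1/1*7/8, 0/1 + 1/1*1/1) = [7/8, 1/1)
  emit 'e', narrow to [1/2, 7/8)
Step 2: interval [1/2, 7/8), width = 7/8 - 1/2 = 3/8
  'f': [1/2 + 3/8*0/1, 1/2 + 3/8*1/2) = [1/2, 11/16)
  'e': [1/2 + 3/8*1/2, 1/2 + 3/8*7/8) = [11/16, 53/64)
  'd': [1/2 + 3/8*7/8, 1/2 + 3/8*1/1) = [53/64, 7/8) <- contains code 893/1024
  emit 'd', narrow to [53/64, 7/8)
Step 3: interval [53/64, 7/8), width = 7/8 - 53/64 = 3/64
  'f': [53/64 + 3/64*0/1, 53/64 + 3/64*1/2) = [53/64, 109/128)
  'e': [53/64 + 3/64*1/2, 53/64 + 3/64*7/8) = [109/128, 445/512)
  'd': [53/64 + 3/64*7/8, 53/64 + 3/64*1/1) = [445/512, 7/8) <- contains code 893/1024
  emit 'd', narrow to [445/512, 7/8)

Answer: symbol=e low=1/2 high=7/8
symbol=d low=53/64 high=7/8
symbol=d low=445/512 high=7/8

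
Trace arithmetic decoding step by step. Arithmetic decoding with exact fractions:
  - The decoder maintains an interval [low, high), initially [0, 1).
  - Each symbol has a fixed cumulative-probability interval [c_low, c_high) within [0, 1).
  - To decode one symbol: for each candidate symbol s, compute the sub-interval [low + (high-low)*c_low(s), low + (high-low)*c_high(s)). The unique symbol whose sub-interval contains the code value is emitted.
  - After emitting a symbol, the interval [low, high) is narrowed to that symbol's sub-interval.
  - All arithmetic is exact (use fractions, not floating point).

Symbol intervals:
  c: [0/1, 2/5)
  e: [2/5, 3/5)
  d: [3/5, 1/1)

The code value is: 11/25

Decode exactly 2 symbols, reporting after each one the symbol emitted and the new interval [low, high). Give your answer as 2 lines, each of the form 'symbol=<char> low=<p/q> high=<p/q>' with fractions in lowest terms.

Answer: symbol=e low=2/5 high=3/5
symbol=c low=2/5 high=12/25

Derivation:
Step 1: interval [0/1, 1/1), width = 1/1 - 0/1 = 1/1
  'c': [0/1 + 1/1*0/1, 0/1 + 1/1*2/5) = [0/1, 2/5)
  'e': [0/1 + 1/1*2/5, 0/1 + 1/1*3/5) = [2/5, 3/5) <- contains code 11/25
  'd': [0/1 + 1/1*3/5, 0/1 + 1/1*1/1) = [3/5, 1/1)
  emit 'e', narrow to [2/5, 3/5)
Step 2: interval [2/5, 3/5), width = 3/5 - 2/5 = 1/5
  'c': [2/5 + 1/5*0/1, 2/5 + 1/5*2/5) = [2/5, 12/25) <- contains code 11/25
  'e': [2/5 + 1/5*2/5, 2/5 + 1/5*3/5) = [12/25, 13/25)
  'd': [2/5 + 1/5*3/5, 2/5 + 1/5*1/1) = [13/25, 3/5)
  emit 'c', narrow to [2/5, 12/25)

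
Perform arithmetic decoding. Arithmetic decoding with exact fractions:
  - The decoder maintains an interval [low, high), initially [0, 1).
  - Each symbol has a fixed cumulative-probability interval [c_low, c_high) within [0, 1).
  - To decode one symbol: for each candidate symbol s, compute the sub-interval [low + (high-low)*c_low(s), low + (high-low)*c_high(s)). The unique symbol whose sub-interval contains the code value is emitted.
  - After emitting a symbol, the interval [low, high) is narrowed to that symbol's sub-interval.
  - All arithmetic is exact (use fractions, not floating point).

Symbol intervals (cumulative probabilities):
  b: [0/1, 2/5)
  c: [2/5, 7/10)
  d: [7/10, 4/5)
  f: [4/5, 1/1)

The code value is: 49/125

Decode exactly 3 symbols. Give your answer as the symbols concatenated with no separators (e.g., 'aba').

Answer: bff

Derivation:
Step 1: interval [0/1, 1/1), width = 1/1 - 0/1 = 1/1
  'b': [0/1 + 1/1*0/1, 0/1 + 1/1*2/5) = [0/1, 2/5) <- contains code 49/125
  'c': [0/1 + 1/1*2/5, 0/1 + 1/1*7/10) = [2/5, 7/10)
  'd': [0/1 + 1/1*7/10, 0/1 + 1/1*4/5) = [7/10, 4/5)
  'f': [0/1 + 1/1*4/5, 0/1 + 1/1*1/1) = [4/5, 1/1)
  emit 'b', narrow to [0/1, 2/5)
Step 2: interval [0/1, 2/5), width = 2/5 - 0/1 = 2/5
  'b': [0/1 + 2/5*0/1, 0/1 + 2/5*2/5) = [0/1, 4/25)
  'c': [0/1 + 2/5*2/5, 0/1 + 2/5*7/10) = [4/25, 7/25)
  'd': [0/1 + 2/5*7/10, 0/1 + 2/5*4/5) = [7/25, 8/25)
  'f': [0/1 + 2/5*4/5, 0/1 + 2/5*1/1) = [8/25, 2/5) <- contains code 49/125
  emit 'f', narrow to [8/25, 2/5)
Step 3: interval [8/25, 2/5), width = 2/5 - 8/25 = 2/25
  'b': [8/25 + 2/25*0/1, 8/25 + 2/25*2/5) = [8/25, 44/125)
  'c': [8/25 + 2/25*2/5, 8/25 + 2/25*7/10) = [44/125, 47/125)
  'd': [8/25 + 2/25*7/10, 8/25 + 2/25*4/5) = [47/125, 48/125)
  'f': [8/25 + 2/25*4/5, 8/25 + 2/25*1/1) = [48/125, 2/5) <- contains code 49/125
  emit 'f', narrow to [48/125, 2/5)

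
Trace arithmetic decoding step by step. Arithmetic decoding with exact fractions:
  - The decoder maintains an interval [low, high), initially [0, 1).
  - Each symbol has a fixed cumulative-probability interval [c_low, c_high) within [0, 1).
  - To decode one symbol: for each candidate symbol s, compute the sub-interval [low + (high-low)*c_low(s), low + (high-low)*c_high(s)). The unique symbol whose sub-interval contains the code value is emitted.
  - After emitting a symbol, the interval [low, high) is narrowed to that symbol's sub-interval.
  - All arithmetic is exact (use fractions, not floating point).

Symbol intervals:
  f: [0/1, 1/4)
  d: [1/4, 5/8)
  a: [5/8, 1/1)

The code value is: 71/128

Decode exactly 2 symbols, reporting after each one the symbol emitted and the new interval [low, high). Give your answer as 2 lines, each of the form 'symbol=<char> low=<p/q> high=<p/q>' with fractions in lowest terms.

Answer: symbol=d low=1/4 high=5/8
symbol=a low=31/64 high=5/8

Derivation:
Step 1: interval [0/1, 1/1), width = 1/1 - 0/1 = 1/1
  'f': [0/1 + 1/1*0/1, 0/1 + 1/1*1/4) = [0/1, 1/4)
  'd': [0/1 + 1/1*1/4, 0/1 + 1/1*5/8) = [1/4, 5/8) <- contains code 71/128
  'a': [0/1 + 1/1*5/8, 0/1 + 1/1*1/1) = [5/8, 1/1)
  emit 'd', narrow to [1/4, 5/8)
Step 2: interval [1/4, 5/8), width = 5/8 - 1/4 = 3/8
  'f': [1/4 + 3/8*0/1, 1/4 + 3/8*1/4) = [1/4, 11/32)
  'd': [1/4 + 3/8*1/4, 1/4 + 3/8*5/8) = [11/32, 31/64)
  'a': [1/4 + 3/8*5/8, 1/4 + 3/8*1/1) = [31/64, 5/8) <- contains code 71/128
  emit 'a', narrow to [31/64, 5/8)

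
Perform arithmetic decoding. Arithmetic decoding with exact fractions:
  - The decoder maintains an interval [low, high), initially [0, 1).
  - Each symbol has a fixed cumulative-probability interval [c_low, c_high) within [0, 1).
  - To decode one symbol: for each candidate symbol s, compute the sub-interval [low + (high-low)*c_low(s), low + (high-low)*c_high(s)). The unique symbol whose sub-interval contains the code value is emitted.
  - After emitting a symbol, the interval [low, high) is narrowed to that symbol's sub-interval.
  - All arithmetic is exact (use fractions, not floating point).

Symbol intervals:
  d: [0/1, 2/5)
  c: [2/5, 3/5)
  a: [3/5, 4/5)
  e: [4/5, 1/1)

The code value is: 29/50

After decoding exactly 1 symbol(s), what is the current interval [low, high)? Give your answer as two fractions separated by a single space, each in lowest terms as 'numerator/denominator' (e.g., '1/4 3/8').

Answer: 2/5 3/5

Derivation:
Step 1: interval [0/1, 1/1), width = 1/1 - 0/1 = 1/1
  'd': [0/1 + 1/1*0/1, 0/1 + 1/1*2/5) = [0/1, 2/5)
  'c': [0/1 + 1/1*2/5, 0/1 + 1/1*3/5) = [2/5, 3/5) <- contains code 29/50
  'a': [0/1 + 1/1*3/5, 0/1 + 1/1*4/5) = [3/5, 4/5)
  'e': [0/1 + 1/1*4/5, 0/1 + 1/1*1/1) = [4/5, 1/1)
  emit 'c', narrow to [2/5, 3/5)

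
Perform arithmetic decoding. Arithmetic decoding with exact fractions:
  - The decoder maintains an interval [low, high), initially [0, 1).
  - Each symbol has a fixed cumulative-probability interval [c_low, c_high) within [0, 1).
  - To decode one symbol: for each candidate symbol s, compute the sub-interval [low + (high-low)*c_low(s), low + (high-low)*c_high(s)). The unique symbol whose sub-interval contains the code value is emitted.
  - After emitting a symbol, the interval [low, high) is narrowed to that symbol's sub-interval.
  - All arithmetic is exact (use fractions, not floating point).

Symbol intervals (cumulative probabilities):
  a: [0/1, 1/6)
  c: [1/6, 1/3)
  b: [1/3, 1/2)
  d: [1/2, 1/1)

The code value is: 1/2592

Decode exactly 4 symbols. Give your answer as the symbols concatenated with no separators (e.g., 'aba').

Answer: aaaa

Derivation:
Step 1: interval [0/1, 1/1), width = 1/1 - 0/1 = 1/1
  'a': [0/1 + 1/1*0/1, 0/1 + 1/1*1/6) = [0/1, 1/6) <- contains code 1/2592
  'c': [0/1 + 1/1*1/6, 0/1 + 1/1*1/3) = [1/6, 1/3)
  'b': [0/1 + 1/1*1/3, 0/1 + 1/1*1/2) = [1/3, 1/2)
  'd': [0/1 + 1/1*1/2, 0/1 + 1/1*1/1) = [1/2, 1/1)
  emit 'a', narrow to [0/1, 1/6)
Step 2: interval [0/1, 1/6), width = 1/6 - 0/1 = 1/6
  'a': [0/1 + 1/6*0/1, 0/1 + 1/6*1/6) = [0/1, 1/36) <- contains code 1/2592
  'c': [0/1 + 1/6*1/6, 0/1 + 1/6*1/3) = [1/36, 1/18)
  'b': [0/1 + 1/6*1/3, 0/1 + 1/6*1/2) = [1/18, 1/12)
  'd': [0/1 + 1/6*1/2, 0/1 + 1/6*1/1) = [1/12, 1/6)
  emit 'a', narrow to [0/1, 1/36)
Step 3: interval [0/1, 1/36), width = 1/36 - 0/1 = 1/36
  'a': [0/1 + 1/36*0/1, 0/1 + 1/36*1/6) = [0/1, 1/216) <- contains code 1/2592
  'c': [0/1 + 1/36*1/6, 0/1 + 1/36*1/3) = [1/216, 1/108)
  'b': [0/1 + 1/36*1/3, 0/1 + 1/36*1/2) = [1/108, 1/72)
  'd': [0/1 + 1/36*1/2, 0/1 + 1/36*1/1) = [1/72, 1/36)
  emit 'a', narrow to [0/1, 1/216)
Step 4: interval [0/1, 1/216), width = 1/216 - 0/1 = 1/216
  'a': [0/1 + 1/216*0/1, 0/1 + 1/216*1/6) = [0/1, 1/1296) <- contains code 1/2592
  'c': [0/1 + 1/216*1/6, 0/1 + 1/216*1/3) = [1/1296, 1/648)
  'b': [0/1 + 1/216*1/3, 0/1 + 1/216*1/2) = [1/648, 1/432)
  'd': [0/1 + 1/216*1/2, 0/1 + 1/216*1/1) = [1/432, 1/216)
  emit 'a', narrow to [0/1, 1/1296)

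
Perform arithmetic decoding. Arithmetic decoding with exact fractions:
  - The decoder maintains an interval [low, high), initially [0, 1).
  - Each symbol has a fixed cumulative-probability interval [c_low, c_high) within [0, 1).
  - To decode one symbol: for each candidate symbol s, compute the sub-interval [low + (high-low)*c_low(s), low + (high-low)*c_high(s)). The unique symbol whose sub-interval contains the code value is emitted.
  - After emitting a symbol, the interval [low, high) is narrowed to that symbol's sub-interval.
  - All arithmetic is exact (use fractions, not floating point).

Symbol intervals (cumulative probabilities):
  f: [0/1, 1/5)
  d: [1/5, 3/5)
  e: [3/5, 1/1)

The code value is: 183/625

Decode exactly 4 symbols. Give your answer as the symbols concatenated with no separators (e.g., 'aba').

Answer: ddfd

Derivation:
Step 1: interval [0/1, 1/1), width = 1/1 - 0/1 = 1/1
  'f': [0/1 + 1/1*0/1, 0/1 + 1/1*1/5) = [0/1, 1/5)
  'd': [0/1 + 1/1*1/5, 0/1 + 1/1*3/5) = [1/5, 3/5) <- contains code 183/625
  'e': [0/1 + 1/1*3/5, 0/1 + 1/1*1/1) = [3/5, 1/1)
  emit 'd', narrow to [1/5, 3/5)
Step 2: interval [1/5, 3/5), width = 3/5 - 1/5 = 2/5
  'f': [1/5 + 2/5*0/1, 1/5 + 2/5*1/5) = [1/5, 7/25)
  'd': [1/5 + 2/5*1/5, 1/5 + 2/5*3/5) = [7/25, 11/25) <- contains code 183/625
  'e': [1/5 + 2/5*3/5, 1/5 + 2/5*1/1) = [11/25, 3/5)
  emit 'd', narrow to [7/25, 11/25)
Step 3: interval [7/25, 11/25), width = 11/25 - 7/25 = 4/25
  'f': [7/25 + 4/25*0/1, 7/25 + 4/25*1/5) = [7/25, 39/125) <- contains code 183/625
  'd': [7/25 + 4/25*1/5, 7/25 + 4/25*3/5) = [39/125, 47/125)
  'e': [7/25 + 4/25*3/5, 7/25 + 4/25*1/1) = [47/125, 11/25)
  emit 'f', narrow to [7/25, 39/125)
Step 4: interval [7/25, 39/125), width = 39/125 - 7/25 = 4/125
  'f': [7/25 + 4/125*0/1, 7/25 + 4/125*1/5) = [7/25, 179/625)
  'd': [7/25 + 4/125*1/5, 7/25 + 4/125*3/5) = [179/625, 187/625) <- contains code 183/625
  'e': [7/25 + 4/125*3/5, 7/25 + 4/125*1/1) = [187/625, 39/125)
  emit 'd', narrow to [179/625, 187/625)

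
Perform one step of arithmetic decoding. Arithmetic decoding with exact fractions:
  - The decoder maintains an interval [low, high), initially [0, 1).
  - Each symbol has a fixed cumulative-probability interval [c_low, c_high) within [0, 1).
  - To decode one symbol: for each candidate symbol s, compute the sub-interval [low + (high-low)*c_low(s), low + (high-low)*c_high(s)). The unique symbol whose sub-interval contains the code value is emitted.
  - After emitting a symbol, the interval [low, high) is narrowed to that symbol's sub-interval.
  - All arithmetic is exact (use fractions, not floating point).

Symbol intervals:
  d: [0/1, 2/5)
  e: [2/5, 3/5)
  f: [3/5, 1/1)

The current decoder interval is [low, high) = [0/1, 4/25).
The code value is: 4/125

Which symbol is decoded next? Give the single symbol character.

Answer: d

Derivation:
Interval width = high − low = 4/25 − 0/1 = 4/25
Scaled code = (code − low) / width = (4/125 − 0/1) / 4/25 = 1/5
  d: [0/1, 2/5) ← scaled code falls here ✓
  e: [2/5, 3/5) 
  f: [3/5, 1/1) 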